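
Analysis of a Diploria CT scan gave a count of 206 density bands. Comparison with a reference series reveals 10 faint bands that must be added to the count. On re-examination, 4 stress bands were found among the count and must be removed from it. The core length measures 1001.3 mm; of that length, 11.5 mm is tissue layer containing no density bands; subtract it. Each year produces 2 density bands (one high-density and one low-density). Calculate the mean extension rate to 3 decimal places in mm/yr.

Adjusted count: 206 − 4 + 10 = 212 density bands.
With 2 density bands per year, 212 / 2 = 106 years.
Removing the 11.5 mm offcut leaves 1001.3 − 11.5 = 989.8 mm.
Mean rate = 989.8 mm / 106 years ≈ 9.338 mm/yr.

9.338 mm/yr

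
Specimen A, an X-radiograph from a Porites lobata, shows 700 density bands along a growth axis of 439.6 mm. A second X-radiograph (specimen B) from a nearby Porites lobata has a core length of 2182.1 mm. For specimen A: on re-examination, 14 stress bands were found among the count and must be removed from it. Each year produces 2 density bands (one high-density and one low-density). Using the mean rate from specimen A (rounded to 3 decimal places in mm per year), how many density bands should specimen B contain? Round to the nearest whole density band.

3404 density bands

Specimen A: adjusted count: 700 − 14 = 686 density bands.
Specimen A: dividing by 2 density bands per year: 686 / 2 = 343 years.
A: Extension rate ≈ 439.6 / 343 = 1.282 mm/yr.
For B, 2182.1 / 1.282 = 1702.11 years; at 2 density bands per year that is 1702.11 × 2 ≈ 3404 density bands.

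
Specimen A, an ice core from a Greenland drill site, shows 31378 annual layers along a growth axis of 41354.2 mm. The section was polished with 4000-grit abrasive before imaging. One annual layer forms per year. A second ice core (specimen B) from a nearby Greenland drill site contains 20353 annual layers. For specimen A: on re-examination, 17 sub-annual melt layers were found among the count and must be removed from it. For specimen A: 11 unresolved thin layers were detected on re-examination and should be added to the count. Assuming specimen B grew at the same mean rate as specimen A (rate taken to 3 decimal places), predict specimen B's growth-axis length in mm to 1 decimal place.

Specimen A: adjusted count: 31378 − 17 + 11 = 31372 annual layers.
A: Mean rate = 41354.2 mm / 31372 years ≈ 1.318 mm/yr.
Length of B = 1.318 × 20353 = 26825.3 mm.

26825.3 mm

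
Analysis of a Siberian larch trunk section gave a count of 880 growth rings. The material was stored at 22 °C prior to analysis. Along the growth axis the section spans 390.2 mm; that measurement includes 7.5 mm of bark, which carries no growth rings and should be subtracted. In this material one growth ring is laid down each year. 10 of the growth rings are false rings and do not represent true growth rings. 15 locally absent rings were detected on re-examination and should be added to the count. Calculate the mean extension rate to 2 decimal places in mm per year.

0.43 mm per year

After corrections the count is 880 − 10 + 15 = 885 growth rings.
The growth record spans 390.2 − 7.5 = 382.7 mm.
Extension rate ≈ 382.7 / 885 = 0.43 mm per year.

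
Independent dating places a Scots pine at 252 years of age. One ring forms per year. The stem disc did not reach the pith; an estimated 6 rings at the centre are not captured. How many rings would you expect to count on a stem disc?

246 rings

At one ring per year, 252 years correspond to 252 rings.
Subtracting the 6 rings not captured gives 252 − 6 = 246 rings in the record.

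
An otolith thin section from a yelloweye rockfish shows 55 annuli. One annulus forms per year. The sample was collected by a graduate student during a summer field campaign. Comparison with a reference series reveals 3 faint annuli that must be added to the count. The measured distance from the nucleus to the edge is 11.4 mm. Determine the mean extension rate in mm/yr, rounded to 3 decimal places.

Correcting the raw count gives 55 + 3 = 58 true annuli.
Extension rate ≈ 11.4 / 58 = 0.197 mm/yr.

0.197 mm/yr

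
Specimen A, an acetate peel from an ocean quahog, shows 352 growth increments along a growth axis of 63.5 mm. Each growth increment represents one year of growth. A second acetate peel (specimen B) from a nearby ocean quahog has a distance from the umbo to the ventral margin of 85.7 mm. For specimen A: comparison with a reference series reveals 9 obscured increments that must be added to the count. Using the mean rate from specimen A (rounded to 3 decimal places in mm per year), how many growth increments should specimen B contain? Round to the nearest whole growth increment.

487 growth increments

Specimen A: correcting the raw count gives 352 + 9 = 361 true growth increments.
A: Mean rate = 63.5 mm / 361 years ≈ 0.176 mm/year.
For B, 85.7 / 0.176 = 486.93 years ≈ 487 growth increments.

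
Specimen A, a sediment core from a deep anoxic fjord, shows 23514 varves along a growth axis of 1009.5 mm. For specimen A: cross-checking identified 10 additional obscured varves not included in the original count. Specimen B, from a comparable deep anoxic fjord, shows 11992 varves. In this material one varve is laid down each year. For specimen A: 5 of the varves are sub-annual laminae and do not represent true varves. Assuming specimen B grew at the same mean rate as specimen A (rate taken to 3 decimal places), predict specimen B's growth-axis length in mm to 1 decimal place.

Specimen A: after corrections the count is 23514 − 5 + 10 = 23519 varves.
A: Extension rate ≈ 1009.5 / 23519 = 0.043 mm/yr.
Length of B = 0.043 × 11992 = 515.7 mm.

515.7 mm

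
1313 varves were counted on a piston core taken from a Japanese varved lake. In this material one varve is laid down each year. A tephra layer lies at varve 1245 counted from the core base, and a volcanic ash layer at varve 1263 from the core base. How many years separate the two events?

The two markers are separated by 1263 − 1245 = 18 varves.
At one varve per year, 18 years elapsed between them.

18 years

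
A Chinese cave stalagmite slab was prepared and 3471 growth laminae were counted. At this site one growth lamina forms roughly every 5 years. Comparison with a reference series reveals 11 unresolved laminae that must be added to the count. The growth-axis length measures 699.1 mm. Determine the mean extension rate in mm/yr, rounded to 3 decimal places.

0.040 mm/yr

True growth lamina count = 3471 + 11 = 3482.
3482 growth laminae at 5 years each span 3482 × 5 = 17410 years.
Extension rate ≈ 699.1 / 17410 = 0.040 mm/yr.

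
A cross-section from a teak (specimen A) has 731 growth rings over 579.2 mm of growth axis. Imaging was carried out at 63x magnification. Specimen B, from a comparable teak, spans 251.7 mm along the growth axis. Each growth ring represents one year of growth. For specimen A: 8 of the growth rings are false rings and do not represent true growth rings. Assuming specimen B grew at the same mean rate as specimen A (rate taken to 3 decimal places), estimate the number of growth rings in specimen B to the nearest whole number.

314 growth rings

Specimen A: correcting the raw count gives 731 − 8 = 723 true growth rings.
A: Extension rate ≈ 579.2 / 723 = 0.801 mm/yr.
B spans 251.7 / 0.801 = 314.23 years ≈ 314 growth rings.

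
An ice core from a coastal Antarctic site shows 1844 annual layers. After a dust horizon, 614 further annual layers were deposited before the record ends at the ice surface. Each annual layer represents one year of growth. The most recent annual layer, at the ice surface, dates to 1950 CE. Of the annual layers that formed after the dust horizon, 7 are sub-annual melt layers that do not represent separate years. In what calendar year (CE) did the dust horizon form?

614 annual layers post-date the dust horizon.
Excluding 7 false annual layers: 614 − 7 = 607.
1950 − 607 = 1343 CE.

1343 CE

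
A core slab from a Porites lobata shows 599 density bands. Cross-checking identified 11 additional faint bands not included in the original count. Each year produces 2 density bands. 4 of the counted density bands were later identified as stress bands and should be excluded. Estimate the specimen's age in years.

Adjusted count: 599 − 4 + 11 = 606 density bands.
With 2 density bands per year, 606 / 2 = 303 years.

303 years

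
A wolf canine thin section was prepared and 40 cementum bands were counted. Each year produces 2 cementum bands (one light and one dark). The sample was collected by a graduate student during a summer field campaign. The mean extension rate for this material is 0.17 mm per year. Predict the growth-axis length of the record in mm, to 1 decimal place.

Dividing by 2 cementum bands per year: 40 / 2 = 20 years.
20 years at 0.17 mm/year gives 0.17 × 20 = 3.4 mm.

3.4 mm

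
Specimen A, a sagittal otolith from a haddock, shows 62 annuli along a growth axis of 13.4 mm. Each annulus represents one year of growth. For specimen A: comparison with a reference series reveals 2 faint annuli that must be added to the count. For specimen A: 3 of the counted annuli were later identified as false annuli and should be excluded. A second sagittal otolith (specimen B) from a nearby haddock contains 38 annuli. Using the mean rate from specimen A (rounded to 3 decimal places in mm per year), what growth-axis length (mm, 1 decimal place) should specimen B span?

8.4 mm

Specimen A: after corrections the count is 62 − 3 + 2 = 61 annuli.
A: Extension rate ≈ 13.4 / 61 = 0.220 mm per year.
For B, 0.220 mm/year × 38 years = 8.4 mm.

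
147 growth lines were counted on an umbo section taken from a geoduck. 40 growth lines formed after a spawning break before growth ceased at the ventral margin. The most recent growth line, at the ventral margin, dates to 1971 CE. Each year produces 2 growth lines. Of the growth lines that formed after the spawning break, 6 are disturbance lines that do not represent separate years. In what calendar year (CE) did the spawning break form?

1954 CE

40 growth lines formed after the spawning break.
40 − 6 false = 34 true growth lines after the spawning break.
With 2 growth lines per year, 34 / 2 = 17 years.
The growth line at the ventral margin is 1971 CE, so the spawning break dates to 1971 − 17 = 1954 CE.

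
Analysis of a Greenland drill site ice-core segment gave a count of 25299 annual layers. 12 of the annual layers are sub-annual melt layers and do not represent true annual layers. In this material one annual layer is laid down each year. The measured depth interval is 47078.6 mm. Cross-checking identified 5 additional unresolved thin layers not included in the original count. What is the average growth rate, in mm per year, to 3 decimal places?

1.861 mm per year

Adjusted count: 25299 − 12 + 5 = 25292 annual layers.
Extension rate ≈ 47078.6 / 25292 = 1.861 mm per year.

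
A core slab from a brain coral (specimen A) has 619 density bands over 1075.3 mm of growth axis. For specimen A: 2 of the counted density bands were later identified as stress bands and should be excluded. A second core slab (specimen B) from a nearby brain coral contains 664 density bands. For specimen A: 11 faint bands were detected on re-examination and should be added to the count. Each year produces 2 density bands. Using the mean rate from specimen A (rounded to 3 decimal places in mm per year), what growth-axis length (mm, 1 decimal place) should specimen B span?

1137.1 mm

Specimen A: true density band count = 619 − 2 + 11 = 628.
Specimen A: with 2 density bands per year, 628 / 2 = 314 years.
A: Extension rate ≈ 1075.3 / 314 = 3.425 mm/yr.
Specimen B: with 2 density bands per year, 664 / 2 = 332 years. B's length ≈ 3.425 × 332 = 1137.1 mm.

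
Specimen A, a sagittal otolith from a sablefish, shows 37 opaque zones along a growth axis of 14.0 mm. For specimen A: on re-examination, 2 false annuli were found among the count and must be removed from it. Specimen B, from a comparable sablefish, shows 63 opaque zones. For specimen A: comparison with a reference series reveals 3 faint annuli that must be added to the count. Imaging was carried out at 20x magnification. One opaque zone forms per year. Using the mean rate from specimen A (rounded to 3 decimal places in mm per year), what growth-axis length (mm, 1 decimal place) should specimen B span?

23.2 mm

Specimen A: correcting the raw count gives 37 − 2 + 3 = 38 true opaque zones.
A: 14.0 mm over 38 years gives 14.0 / 38 ≈ 0.368 mm/yr.
Length of B = 0.368 × 63 = 23.2 mm.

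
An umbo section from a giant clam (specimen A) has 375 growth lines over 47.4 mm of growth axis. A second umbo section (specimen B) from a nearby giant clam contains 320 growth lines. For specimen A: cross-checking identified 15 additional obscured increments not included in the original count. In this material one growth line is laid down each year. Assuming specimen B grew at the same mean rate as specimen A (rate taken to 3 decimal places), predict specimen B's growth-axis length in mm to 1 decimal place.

39.0 mm

Specimen A: adjusted count: 375 + 15 = 390 growth lines.
A: Extension rate ≈ 47.4 / 390 = 0.122 mm per year.
B's length ≈ 0.122 × 320 = 39.0 mm.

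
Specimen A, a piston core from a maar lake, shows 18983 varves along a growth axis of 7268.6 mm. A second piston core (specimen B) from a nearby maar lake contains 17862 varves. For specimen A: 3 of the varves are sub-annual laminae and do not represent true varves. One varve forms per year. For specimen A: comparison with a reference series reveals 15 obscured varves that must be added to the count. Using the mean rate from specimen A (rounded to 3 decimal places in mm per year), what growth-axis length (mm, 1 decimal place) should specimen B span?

6841.1 mm

Specimen A: correcting the raw count gives 18983 − 3 + 15 = 18995 true varves.
A: Mean rate = 7268.6 mm / 18995 years ≈ 0.383 mm per year.
Length of B = 0.383 × 17862 = 6841.1 mm.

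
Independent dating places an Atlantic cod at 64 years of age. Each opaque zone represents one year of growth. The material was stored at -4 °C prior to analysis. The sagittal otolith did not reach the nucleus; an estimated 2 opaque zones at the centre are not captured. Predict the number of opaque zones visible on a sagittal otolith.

62 opaque zones

One opaque zone per year gives 64 opaque zones over 64 years.
Less the 2 uncaptured opaque zones: 64 − 2 = 62.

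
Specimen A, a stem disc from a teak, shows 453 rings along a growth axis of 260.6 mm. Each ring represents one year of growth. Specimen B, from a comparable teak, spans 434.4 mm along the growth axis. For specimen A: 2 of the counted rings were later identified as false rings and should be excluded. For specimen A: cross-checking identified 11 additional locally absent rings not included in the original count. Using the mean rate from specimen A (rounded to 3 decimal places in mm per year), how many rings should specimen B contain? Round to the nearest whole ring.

770 rings

Specimen A: true ring count = 453 − 2 + 11 = 462.
A: Extension rate ≈ 260.6 / 462 = 0.564 mm per year.
B spans 434.4 / 0.564 = 770.21 years ≈ 770 rings.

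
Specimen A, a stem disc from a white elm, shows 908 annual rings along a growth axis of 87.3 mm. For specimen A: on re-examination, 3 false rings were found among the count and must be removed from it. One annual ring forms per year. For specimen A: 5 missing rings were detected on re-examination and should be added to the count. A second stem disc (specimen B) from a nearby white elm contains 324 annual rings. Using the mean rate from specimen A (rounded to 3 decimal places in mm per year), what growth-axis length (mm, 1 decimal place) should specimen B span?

31.1 mm

Specimen A: correcting the raw count gives 908 − 3 + 5 = 910 true annual rings.
A: Mean rate = 87.3 mm / 910 years ≈ 0.096 mm/yr.
For B, 0.096 mm/year × 324 years = 31.1 mm.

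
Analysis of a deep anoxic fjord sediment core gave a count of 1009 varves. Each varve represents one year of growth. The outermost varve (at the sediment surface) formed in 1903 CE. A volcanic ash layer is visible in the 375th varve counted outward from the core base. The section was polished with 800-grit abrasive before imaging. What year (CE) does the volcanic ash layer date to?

1269 CE

The volcanic ash layer sits at varve 375 from the core base, so 1009 − 375 = 634 varves formed after it.
The varve at the sediment surface is 1903 CE, so the volcanic ash layer dates to 1903 − 634 = 1269 CE.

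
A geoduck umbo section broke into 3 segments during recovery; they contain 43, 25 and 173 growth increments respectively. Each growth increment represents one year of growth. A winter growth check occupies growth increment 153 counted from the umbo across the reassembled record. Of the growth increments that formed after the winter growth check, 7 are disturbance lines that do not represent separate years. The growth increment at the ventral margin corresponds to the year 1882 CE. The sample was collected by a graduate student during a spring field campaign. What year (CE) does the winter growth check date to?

1801 CE

Total growth increments = 43 + 25 + 173 = 241.
241 − 153 = 88 growth increments lie beyond the winter growth check toward the ventral margin.
88 − 7 false = 81 true growth increments after the winter growth check.
Counting back 81 years from 1882 CE places the winter growth check in 1882 − 81 = 1801 CE.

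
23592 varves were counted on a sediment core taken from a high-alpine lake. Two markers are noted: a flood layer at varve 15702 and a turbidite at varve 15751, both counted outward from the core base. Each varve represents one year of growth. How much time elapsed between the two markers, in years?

49 years

15751 − 15702 = 49 varves lie between the two events.
That is 49 years at one varve per year.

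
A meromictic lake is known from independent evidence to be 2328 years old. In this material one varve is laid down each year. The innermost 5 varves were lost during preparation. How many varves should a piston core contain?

At one varve per year, 2328 years correspond to 2328 varves.
Less the 5 uncaptured varves: 2328 − 5 = 2323.

2323 varves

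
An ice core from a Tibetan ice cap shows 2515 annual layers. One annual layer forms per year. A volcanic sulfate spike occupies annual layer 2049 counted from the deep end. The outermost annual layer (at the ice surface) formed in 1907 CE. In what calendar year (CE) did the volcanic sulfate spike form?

2515 − 2049 = 466 annual layers lie beyond the volcanic sulfate spike toward the ice surface.
Counting back 466 years from 1907 CE places the volcanic sulfate spike in 1907 − 466 = 1441 CE.

1441 CE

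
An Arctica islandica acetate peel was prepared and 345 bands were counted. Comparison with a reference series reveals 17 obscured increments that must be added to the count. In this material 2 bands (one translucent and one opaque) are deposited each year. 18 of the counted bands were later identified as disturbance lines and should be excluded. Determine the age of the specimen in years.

True band count = 345 − 18 + 17 = 344.
344 bands at 2 per year is 344 / 2 = 172 years.

172 yr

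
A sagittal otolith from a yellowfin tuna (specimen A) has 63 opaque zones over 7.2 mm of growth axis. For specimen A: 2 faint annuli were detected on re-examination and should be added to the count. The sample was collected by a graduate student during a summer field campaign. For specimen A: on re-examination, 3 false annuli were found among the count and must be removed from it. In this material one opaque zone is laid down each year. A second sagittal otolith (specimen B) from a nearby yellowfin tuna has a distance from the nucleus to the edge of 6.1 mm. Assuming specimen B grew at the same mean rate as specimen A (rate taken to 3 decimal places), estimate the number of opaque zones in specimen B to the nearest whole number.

Specimen A: after corrections the count is 63 − 3 + 2 = 62 opaque zones.
A: Extension rate ≈ 7.2 / 62 = 0.116 mm per year.
Specimen B: 6.1 mm / 0.116 mm per year = 52.59 years ≈ 53 opaque zones.

53 opaque zones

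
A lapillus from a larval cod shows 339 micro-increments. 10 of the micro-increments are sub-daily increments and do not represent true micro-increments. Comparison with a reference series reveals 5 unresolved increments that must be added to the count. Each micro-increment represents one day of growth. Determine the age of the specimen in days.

334 d

Adjusted count: 339 − 10 + 5 = 334 micro-increments.
With a one-to-one micro-increment periodicity this is 334 days.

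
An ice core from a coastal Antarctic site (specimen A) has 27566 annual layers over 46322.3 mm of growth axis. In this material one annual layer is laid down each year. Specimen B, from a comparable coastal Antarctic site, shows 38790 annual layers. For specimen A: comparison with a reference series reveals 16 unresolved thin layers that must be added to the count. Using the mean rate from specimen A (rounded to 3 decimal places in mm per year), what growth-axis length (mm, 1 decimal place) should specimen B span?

65128.4 mm

Specimen A: after corrections the count is 27566 + 16 = 27582 annual layers.
A: 46322.3 mm over 27582 years gives 46322.3 / 27582 ≈ 1.679 mm/yr.
B's length ≈ 1.679 × 38790 = 65128.4 mm.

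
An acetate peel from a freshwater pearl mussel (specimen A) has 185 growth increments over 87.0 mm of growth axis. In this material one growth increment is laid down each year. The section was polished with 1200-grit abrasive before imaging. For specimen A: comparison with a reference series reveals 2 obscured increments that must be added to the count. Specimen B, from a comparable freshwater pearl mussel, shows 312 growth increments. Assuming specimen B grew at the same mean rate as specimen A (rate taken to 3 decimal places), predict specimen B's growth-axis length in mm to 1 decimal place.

Specimen A: adjusted count: 185 + 2 = 187 growth increments.
A: Mean rate = 87.0 mm / 187 years ≈ 0.465 mm/yr.
B's length ≈ 0.465 × 312 = 145.1 mm.

145.1 mm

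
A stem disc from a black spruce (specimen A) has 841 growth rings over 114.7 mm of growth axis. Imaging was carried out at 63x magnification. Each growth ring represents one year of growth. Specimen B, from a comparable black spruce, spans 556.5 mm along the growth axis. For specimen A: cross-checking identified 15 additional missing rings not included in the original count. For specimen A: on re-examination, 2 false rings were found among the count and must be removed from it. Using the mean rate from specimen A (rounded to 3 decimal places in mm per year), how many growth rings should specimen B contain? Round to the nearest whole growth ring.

4153 growth rings

Specimen A: correcting the raw count gives 841 − 2 + 15 = 854 true growth rings.
A: Extension rate ≈ 114.7 / 854 = 0.134 mm/yr.
B spans 556.5 / 0.134 = 4152.99 years ≈ 4153 growth rings.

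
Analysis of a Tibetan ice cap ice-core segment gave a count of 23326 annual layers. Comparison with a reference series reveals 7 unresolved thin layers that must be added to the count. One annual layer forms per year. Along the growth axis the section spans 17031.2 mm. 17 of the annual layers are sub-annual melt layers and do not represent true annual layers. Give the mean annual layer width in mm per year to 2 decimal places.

True annual layer count = 23326 − 17 + 7 = 23316.
Extension rate ≈ 17031.2 / 23316 = 0.73 mm per year.

0.73 mm per year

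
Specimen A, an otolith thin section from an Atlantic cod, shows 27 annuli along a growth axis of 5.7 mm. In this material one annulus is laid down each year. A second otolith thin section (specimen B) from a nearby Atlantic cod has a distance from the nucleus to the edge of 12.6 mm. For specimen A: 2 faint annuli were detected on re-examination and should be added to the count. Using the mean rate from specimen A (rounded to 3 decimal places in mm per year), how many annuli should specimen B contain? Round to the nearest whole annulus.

64 annuli

Specimen A: true annulus count = 27 + 2 = 29.
A: Mean rate = 5.7 mm / 29 years ≈ 0.197 mm per year.
B spans 12.6 / 0.197 = 63.96 years ≈ 64 annuli.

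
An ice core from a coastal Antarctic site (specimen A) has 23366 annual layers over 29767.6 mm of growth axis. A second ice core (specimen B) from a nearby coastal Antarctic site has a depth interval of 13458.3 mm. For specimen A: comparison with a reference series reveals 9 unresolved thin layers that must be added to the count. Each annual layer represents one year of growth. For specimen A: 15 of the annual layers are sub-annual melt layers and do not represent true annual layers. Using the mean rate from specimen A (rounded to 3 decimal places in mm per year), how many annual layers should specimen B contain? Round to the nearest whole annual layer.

10564 annual layers

Specimen A: correcting the raw count gives 23366 − 15 + 9 = 23360 true annual layers.
A: 29767.6 mm over 23360 years gives 29767.6 / 23360 ≈ 1.274 mm/yr.
B spans 13458.3 / 1.274 = 10563.81 years ≈ 10564 annual layers.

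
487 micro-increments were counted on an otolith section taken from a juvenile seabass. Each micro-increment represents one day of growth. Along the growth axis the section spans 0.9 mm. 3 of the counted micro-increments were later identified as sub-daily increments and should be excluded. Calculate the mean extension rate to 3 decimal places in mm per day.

After corrections the count is 487 − 3 = 484 micro-increments.
Mean rate = 0.9 mm / 484 days ≈ 0.002 mm per day.

0.002 mm per day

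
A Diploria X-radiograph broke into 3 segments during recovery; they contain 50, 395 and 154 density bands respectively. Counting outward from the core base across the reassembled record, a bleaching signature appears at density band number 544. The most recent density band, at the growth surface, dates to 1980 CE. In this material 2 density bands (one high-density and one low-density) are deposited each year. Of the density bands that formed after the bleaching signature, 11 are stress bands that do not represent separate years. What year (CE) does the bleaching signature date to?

Total density bands = 50 + 395 + 154 = 599.
599 − 544 = 55 density bands lie beyond the bleaching signature toward the growth surface.
Removing the 11 false density bands leaves 55 − 11 = 44 true density bands beyond the bleaching signature.
With 2 density bands per year, 44 / 2 = 22 years.
Counting back 22 years from 1980 CE places the bleaching signature in 1980 − 22 = 1958 CE.

1958 CE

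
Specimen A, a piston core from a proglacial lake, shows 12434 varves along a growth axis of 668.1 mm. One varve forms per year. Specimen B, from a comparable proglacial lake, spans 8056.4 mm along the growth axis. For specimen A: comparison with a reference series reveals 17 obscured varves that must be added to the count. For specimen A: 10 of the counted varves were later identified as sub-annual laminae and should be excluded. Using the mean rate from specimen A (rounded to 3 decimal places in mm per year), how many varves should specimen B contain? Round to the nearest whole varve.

149193 varves

Specimen A: after corrections the count is 12434 − 10 + 17 = 12441 varves.
A: 668.1 mm over 12441 years gives 668.1 / 12441 ≈ 0.054 mm/yr.
B spans 8056.4 / 0.054 = 149192.59 years ≈ 149193 varves.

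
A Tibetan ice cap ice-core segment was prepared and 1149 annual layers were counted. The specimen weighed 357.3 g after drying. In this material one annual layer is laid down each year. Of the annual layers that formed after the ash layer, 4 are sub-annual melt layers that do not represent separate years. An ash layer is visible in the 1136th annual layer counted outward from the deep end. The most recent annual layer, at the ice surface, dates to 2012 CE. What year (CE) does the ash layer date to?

2003 CE

1149 − 1136 = 13 annual layers lie beyond the ash layer toward the ice surface.
Removing the 4 false annual layers leaves 13 − 4 = 9 true annual layers beyond the ash layer.
2012 − 9 = 2003 CE.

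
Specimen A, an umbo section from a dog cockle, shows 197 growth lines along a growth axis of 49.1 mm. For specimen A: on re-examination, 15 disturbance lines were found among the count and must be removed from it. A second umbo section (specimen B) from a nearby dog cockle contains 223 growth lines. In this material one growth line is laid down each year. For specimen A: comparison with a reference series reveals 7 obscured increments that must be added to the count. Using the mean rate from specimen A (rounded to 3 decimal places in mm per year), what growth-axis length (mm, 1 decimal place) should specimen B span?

58.0 mm

Specimen A: after corrections the count is 197 − 15 + 7 = 189 growth lines.
A: Mean rate = 49.1 mm / 189 years ≈ 0.260 mm/year.
B's length ≈ 0.260 × 223 = 58.0 mm.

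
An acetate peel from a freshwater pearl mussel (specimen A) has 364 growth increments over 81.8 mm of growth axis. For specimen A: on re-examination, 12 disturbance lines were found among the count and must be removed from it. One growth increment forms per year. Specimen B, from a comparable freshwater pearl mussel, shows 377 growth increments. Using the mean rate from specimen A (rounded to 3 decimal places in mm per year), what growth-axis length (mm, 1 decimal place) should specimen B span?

87.5 mm

Specimen A: after corrections the count is 364 − 12 = 352 growth increments.
A: Mean rate = 81.8 mm / 352 years ≈ 0.232 mm per year.
For B, 0.232 mm/year × 377 years = 87.5 mm.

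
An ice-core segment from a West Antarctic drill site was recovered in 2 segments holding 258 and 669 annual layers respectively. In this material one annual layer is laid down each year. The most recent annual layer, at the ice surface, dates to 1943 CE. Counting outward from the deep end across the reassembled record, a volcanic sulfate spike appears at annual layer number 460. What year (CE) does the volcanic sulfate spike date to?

1476 CE

Total annual layers = 258 + 669 = 927.
The volcanic sulfate spike sits at annual layer 460 from the deep end, so 927 − 460 = 467 annual layers formed after it.
The annual layer at the ice surface is 1943 CE, so the volcanic sulfate spike dates to 1943 − 467 = 1476 CE.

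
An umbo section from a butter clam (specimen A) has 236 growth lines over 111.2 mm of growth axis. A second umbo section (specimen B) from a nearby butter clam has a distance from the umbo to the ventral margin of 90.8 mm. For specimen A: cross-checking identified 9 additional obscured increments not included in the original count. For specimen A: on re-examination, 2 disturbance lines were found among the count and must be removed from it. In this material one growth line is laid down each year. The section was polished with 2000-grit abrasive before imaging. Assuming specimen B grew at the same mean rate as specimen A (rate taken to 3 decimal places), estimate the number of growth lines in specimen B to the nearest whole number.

198 growth lines

Specimen A: true growth line count = 236 − 2 + 9 = 243.
A: Mean rate = 111.2 mm / 243 years ≈ 0.458 mm/yr.
Specimen B: 90.8 mm / 0.458 mm per year = 198.25 years ≈ 198 growth lines.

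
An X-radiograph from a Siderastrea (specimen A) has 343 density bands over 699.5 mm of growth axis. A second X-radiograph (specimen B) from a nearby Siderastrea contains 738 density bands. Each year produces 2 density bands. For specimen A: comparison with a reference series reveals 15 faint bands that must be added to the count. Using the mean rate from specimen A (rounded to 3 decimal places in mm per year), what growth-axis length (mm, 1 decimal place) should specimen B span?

Specimen A: true density band count = 343 + 15 = 358.
Specimen A: dividing by 2 density bands per year: 358 / 2 = 179 years.
A: Mean rate = 699.5 mm / 179 years ≈ 3.908 mm per year.
Specimen B: 738 density bands at 2 per year is 738 / 2 = 369 years. For B, 3.908 mm/year × 369 years = 1442.1 mm.

1442.1 mm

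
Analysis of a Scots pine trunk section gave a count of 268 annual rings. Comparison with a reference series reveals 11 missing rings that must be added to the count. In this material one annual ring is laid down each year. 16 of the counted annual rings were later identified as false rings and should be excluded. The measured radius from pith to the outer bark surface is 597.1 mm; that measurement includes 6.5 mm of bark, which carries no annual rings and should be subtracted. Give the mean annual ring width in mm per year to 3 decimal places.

After corrections the count is 268 − 16 + 11 = 263 annual rings.
Net length = 597.1 − 6.5 = 590.6 mm.
Mean rate = 590.6 mm / 263 years ≈ 2.246 mm per year.

2.246 mm per year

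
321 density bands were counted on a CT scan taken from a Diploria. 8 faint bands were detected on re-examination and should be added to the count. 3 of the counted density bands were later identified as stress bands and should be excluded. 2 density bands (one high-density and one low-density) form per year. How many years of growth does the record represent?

163 yr

After corrections the count is 321 − 3 + 8 = 326 density bands.
With 2 density bands per year, 326 / 2 = 163 years.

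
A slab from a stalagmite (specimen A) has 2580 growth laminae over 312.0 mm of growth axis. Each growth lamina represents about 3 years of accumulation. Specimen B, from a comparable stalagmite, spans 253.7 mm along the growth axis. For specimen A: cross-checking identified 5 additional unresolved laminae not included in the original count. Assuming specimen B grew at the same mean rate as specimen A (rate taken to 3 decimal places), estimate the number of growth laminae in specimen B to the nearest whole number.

Specimen A: after corrections the count is 2580 + 5 = 2585 growth laminae.
Specimen A: multiplying by 3 years per growth lamina: 2585 × 3 = 7755 years.
A: Mean rate = 312.0 mm / 7755 years ≈ 0.040 mm/yr.
Specimen B: 253.7 mm / 0.040 mm per year = 6342.50 years; at 3 years per growth lamina that is 6342.50 / 3 ≈ 2114 growth laminae.

2114 growth laminae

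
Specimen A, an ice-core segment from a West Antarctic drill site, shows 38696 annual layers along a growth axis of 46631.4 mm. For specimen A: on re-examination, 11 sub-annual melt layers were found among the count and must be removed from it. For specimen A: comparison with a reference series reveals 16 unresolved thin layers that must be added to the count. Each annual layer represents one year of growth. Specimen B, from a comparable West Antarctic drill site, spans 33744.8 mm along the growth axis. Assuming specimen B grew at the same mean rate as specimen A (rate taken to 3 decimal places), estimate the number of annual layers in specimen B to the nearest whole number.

Specimen A: adjusted count: 38696 − 11 + 16 = 38701 annual layers.
A: Extension rate ≈ 46631.4 / 38701 = 1.205 mm per year.
For B, 33744.8 / 1.205 = 28003.98 years ≈ 28004 annual layers.

28004 annual layers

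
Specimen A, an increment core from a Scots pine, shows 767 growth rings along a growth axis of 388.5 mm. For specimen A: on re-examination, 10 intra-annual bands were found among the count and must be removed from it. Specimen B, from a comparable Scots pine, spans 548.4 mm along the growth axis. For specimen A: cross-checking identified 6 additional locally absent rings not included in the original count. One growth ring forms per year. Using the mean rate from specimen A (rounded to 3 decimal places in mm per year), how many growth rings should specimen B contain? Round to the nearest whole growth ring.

1077 growth rings

Specimen A: correcting the raw count gives 767 − 10 + 6 = 763 true growth rings.
A: Mean rate = 388.5 mm / 763 years ≈ 0.509 mm per year.
B spans 548.4 / 0.509 = 1077.41 years ≈ 1077 growth rings.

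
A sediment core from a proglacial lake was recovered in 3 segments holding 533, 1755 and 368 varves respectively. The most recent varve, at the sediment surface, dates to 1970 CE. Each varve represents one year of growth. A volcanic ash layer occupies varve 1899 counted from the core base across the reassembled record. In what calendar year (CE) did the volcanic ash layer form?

Total varves = 533 + 1755 + 368 = 2656.
2656 − 1899 = 757 varves lie beyond the volcanic ash layer toward the sediment surface.
1970 − 757 = 1213 CE.

1213 CE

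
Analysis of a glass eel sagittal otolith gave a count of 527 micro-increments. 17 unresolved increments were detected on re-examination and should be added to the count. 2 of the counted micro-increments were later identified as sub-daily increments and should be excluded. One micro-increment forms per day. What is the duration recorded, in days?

True micro-increment count = 527 − 2 + 17 = 542.
At one micro-increment per day, that is 542 days.

542 d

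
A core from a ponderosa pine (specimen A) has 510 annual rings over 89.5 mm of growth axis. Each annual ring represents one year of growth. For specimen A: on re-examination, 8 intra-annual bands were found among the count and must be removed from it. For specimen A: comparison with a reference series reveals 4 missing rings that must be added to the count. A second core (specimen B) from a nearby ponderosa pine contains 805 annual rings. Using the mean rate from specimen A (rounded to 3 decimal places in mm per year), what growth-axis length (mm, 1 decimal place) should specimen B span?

142.5 mm

Specimen A: after corrections the count is 510 − 8 + 4 = 506 annual rings.
A: 89.5 mm over 506 years gives 89.5 / 506 ≈ 0.177 mm per year.
B's length ≈ 0.177 × 805 = 142.5 mm.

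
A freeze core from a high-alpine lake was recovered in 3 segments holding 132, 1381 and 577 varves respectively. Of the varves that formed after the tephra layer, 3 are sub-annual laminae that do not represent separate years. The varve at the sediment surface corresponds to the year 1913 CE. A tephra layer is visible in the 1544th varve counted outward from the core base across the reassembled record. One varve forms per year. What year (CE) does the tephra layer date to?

1370 CE

Total varves = 132 + 1381 + 577 = 2090.
2090 − 1544 = 546 varves lie beyond the tephra layer toward the sediment surface.
Excluding 3 false varves: 546 − 3 = 543.
1913 − 543 = 1370 CE.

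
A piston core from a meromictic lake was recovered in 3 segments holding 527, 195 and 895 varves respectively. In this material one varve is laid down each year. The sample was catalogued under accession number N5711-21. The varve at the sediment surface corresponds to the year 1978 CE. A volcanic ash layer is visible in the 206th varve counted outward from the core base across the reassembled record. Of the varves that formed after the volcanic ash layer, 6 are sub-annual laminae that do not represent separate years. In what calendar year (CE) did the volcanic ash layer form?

Total varves = 527 + 195 + 895 = 1617.
The volcanic ash layer sits at varve 206 from the core base, so 1617 − 206 = 1411 varves formed after it.
Excluding 6 false varves: 1411 − 6 = 1405.
The varve at the sediment surface is 1978 CE, so the volcanic ash layer dates to 1978 − 1405 = 573 CE.

573 CE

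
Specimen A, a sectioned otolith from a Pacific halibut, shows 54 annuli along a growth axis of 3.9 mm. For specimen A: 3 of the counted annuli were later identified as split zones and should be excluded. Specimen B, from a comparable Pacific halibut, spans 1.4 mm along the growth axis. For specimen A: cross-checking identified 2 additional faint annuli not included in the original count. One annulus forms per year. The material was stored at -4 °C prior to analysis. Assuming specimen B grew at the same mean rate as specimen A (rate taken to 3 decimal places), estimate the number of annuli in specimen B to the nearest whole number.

19 annuli

Specimen A: correcting the raw count gives 54 − 3 + 2 = 53 true annuli.
A: Mean rate = 3.9 mm / 53 years ≈ 0.074 mm per year.
Specimen B: 1.4 mm / 0.074 mm per year = 18.92 years ≈ 19 annuli.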